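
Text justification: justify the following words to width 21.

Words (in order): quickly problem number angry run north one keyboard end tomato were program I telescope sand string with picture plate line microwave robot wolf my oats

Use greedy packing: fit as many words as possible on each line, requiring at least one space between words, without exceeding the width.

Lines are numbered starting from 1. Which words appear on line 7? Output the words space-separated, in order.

Answer: picture plate line

Derivation:
Line 1: ['quickly', 'problem'] (min_width=15, slack=6)
Line 2: ['number', 'angry', 'run'] (min_width=16, slack=5)
Line 3: ['north', 'one', 'keyboard'] (min_width=18, slack=3)
Line 4: ['end', 'tomato', 'were'] (min_width=15, slack=6)
Line 5: ['program', 'I', 'telescope'] (min_width=19, slack=2)
Line 6: ['sand', 'string', 'with'] (min_width=16, slack=5)
Line 7: ['picture', 'plate', 'line'] (min_width=18, slack=3)
Line 8: ['microwave', 'robot', 'wolf'] (min_width=20, slack=1)
Line 9: ['my', 'oats'] (min_width=7, slack=14)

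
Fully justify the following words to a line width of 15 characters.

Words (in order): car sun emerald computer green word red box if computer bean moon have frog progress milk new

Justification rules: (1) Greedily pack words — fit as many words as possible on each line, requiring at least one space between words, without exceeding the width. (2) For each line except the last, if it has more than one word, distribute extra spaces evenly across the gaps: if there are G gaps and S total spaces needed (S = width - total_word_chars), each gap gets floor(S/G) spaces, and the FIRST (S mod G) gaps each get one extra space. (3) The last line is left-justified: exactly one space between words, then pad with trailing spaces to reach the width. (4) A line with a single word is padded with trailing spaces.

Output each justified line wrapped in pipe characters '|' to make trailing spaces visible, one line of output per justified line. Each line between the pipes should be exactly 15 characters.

Line 1: ['car', 'sun', 'emerald'] (min_width=15, slack=0)
Line 2: ['computer', 'green'] (min_width=14, slack=1)
Line 3: ['word', 'red', 'box', 'if'] (min_width=15, slack=0)
Line 4: ['computer', 'bean'] (min_width=13, slack=2)
Line 5: ['moon', 'have', 'frog'] (min_width=14, slack=1)
Line 6: ['progress', 'milk'] (min_width=13, slack=2)
Line 7: ['new'] (min_width=3, slack=12)

Answer: |car sun emerald|
|computer  green|
|word red box if|
|computer   bean|
|moon  have frog|
|progress   milk|
|new            |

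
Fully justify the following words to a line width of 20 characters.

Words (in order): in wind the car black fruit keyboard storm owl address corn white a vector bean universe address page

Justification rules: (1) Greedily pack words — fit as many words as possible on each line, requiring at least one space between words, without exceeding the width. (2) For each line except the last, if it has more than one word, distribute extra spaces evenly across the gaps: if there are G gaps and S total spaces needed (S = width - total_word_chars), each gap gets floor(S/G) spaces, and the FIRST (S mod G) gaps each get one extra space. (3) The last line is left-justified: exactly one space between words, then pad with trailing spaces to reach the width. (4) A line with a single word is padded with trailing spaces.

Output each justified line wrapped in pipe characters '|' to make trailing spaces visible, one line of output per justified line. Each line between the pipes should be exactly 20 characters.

Answer: |in   wind   the  car|
|black fruit keyboard|
|storm   owl  address|
|corn  white a vector|
|bean        universe|
|address page        |

Derivation:
Line 1: ['in', 'wind', 'the', 'car'] (min_width=15, slack=5)
Line 2: ['black', 'fruit', 'keyboard'] (min_width=20, slack=0)
Line 3: ['storm', 'owl', 'address'] (min_width=17, slack=3)
Line 4: ['corn', 'white', 'a', 'vector'] (min_width=19, slack=1)
Line 5: ['bean', 'universe'] (min_width=13, slack=7)
Line 6: ['address', 'page'] (min_width=12, slack=8)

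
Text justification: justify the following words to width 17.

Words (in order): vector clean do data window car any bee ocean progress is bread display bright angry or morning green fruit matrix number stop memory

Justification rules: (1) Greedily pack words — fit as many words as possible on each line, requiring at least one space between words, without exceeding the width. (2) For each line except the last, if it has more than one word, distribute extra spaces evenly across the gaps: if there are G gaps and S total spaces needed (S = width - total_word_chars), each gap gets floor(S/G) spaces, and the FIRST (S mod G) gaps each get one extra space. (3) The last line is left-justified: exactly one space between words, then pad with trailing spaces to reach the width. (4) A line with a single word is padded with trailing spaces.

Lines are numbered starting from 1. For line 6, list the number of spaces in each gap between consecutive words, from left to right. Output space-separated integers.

Answer: 2 1

Derivation:
Line 1: ['vector', 'clean', 'do'] (min_width=15, slack=2)
Line 2: ['data', 'window', 'car'] (min_width=15, slack=2)
Line 3: ['any', 'bee', 'ocean'] (min_width=13, slack=4)
Line 4: ['progress', 'is', 'bread'] (min_width=17, slack=0)
Line 5: ['display', 'bright'] (min_width=14, slack=3)
Line 6: ['angry', 'or', 'morning'] (min_width=16, slack=1)
Line 7: ['green', 'fruit'] (min_width=11, slack=6)
Line 8: ['matrix', 'number'] (min_width=13, slack=4)
Line 9: ['stop', 'memory'] (min_width=11, slack=6)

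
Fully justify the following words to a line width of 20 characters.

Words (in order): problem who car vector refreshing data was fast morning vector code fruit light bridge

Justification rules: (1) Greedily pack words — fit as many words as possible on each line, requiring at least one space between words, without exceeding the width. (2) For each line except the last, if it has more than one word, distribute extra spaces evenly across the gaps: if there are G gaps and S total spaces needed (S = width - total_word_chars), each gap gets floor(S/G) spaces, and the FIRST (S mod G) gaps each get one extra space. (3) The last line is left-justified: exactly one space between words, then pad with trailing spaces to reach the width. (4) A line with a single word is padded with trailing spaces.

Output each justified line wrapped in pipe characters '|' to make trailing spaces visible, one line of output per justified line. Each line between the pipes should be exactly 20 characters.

Answer: |problem    who   car|
|vector    refreshing|
|data     was    fast|
|morning  vector code|
|fruit light bridge  |

Derivation:
Line 1: ['problem', 'who', 'car'] (min_width=15, slack=5)
Line 2: ['vector', 'refreshing'] (min_width=17, slack=3)
Line 3: ['data', 'was', 'fast'] (min_width=13, slack=7)
Line 4: ['morning', 'vector', 'code'] (min_width=19, slack=1)
Line 5: ['fruit', 'light', 'bridge'] (min_width=18, slack=2)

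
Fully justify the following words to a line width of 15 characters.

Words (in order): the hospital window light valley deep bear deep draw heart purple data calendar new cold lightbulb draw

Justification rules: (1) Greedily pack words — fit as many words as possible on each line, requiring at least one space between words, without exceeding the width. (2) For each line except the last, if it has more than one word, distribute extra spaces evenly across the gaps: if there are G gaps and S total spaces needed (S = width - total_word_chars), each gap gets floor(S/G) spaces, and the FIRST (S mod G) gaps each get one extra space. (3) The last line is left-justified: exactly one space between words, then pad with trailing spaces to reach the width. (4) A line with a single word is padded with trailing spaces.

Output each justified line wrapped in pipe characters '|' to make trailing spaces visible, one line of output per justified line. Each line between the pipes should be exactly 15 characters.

Answer: |the    hospital|
|window    light|
|valley     deep|
|bear  deep draw|
|heart    purple|
|data   calendar|
|new        cold|
|lightbulb draw |

Derivation:
Line 1: ['the', 'hospital'] (min_width=12, slack=3)
Line 2: ['window', 'light'] (min_width=12, slack=3)
Line 3: ['valley', 'deep'] (min_width=11, slack=4)
Line 4: ['bear', 'deep', 'draw'] (min_width=14, slack=1)
Line 5: ['heart', 'purple'] (min_width=12, slack=3)
Line 6: ['data', 'calendar'] (min_width=13, slack=2)
Line 7: ['new', 'cold'] (min_width=8, slack=7)
Line 8: ['lightbulb', 'draw'] (min_width=14, slack=1)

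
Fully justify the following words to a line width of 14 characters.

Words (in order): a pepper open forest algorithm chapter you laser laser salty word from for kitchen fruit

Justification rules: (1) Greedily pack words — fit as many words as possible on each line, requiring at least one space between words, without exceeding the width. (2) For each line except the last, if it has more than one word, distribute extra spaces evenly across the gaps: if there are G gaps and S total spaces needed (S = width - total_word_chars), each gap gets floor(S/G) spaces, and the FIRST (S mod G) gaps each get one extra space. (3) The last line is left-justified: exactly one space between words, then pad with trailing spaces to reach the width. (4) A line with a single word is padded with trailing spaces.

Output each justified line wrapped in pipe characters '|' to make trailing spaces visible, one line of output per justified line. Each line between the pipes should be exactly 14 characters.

Answer: |a  pepper open|
|forest        |
|algorithm     |
|chapter    you|
|laser    laser|
|salty     word|
|from       for|
|kitchen fruit |

Derivation:
Line 1: ['a', 'pepper', 'open'] (min_width=13, slack=1)
Line 2: ['forest'] (min_width=6, slack=8)
Line 3: ['algorithm'] (min_width=9, slack=5)
Line 4: ['chapter', 'you'] (min_width=11, slack=3)
Line 5: ['laser', 'laser'] (min_width=11, slack=3)
Line 6: ['salty', 'word'] (min_width=10, slack=4)
Line 7: ['from', 'for'] (min_width=8, slack=6)
Line 8: ['kitchen', 'fruit'] (min_width=13, slack=1)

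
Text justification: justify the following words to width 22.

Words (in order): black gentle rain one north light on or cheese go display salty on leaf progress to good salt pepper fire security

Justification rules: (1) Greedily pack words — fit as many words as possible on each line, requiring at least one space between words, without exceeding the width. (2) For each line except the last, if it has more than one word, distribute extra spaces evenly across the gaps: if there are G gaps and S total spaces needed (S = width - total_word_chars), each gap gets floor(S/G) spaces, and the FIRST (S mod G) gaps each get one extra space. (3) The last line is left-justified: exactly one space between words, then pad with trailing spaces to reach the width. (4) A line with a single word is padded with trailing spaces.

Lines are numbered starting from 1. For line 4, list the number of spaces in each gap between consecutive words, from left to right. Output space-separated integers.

Answer: 1 1 1

Derivation:
Line 1: ['black', 'gentle', 'rain', 'one'] (min_width=21, slack=1)
Line 2: ['north', 'light', 'on', 'or'] (min_width=17, slack=5)
Line 3: ['cheese', 'go', 'display'] (min_width=17, slack=5)
Line 4: ['salty', 'on', 'leaf', 'progress'] (min_width=22, slack=0)
Line 5: ['to', 'good', 'salt', 'pepper'] (min_width=19, slack=3)
Line 6: ['fire', 'security'] (min_width=13, slack=9)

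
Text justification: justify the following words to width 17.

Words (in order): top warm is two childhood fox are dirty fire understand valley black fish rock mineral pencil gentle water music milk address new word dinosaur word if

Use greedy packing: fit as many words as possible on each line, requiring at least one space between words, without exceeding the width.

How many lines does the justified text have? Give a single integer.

Line 1: ['top', 'warm', 'is', 'two'] (min_width=15, slack=2)
Line 2: ['childhood', 'fox', 'are'] (min_width=17, slack=0)
Line 3: ['dirty', 'fire'] (min_width=10, slack=7)
Line 4: ['understand', 'valley'] (min_width=17, slack=0)
Line 5: ['black', 'fish', 'rock'] (min_width=15, slack=2)
Line 6: ['mineral', 'pencil'] (min_width=14, slack=3)
Line 7: ['gentle', 'water'] (min_width=12, slack=5)
Line 8: ['music', 'milk'] (min_width=10, slack=7)
Line 9: ['address', 'new', 'word'] (min_width=16, slack=1)
Line 10: ['dinosaur', 'word', 'if'] (min_width=16, slack=1)
Total lines: 10

Answer: 10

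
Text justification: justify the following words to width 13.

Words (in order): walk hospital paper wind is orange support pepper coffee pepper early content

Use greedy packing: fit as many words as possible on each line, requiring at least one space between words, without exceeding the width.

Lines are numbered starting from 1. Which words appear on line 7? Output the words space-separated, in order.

Answer: content

Derivation:
Line 1: ['walk', 'hospital'] (min_width=13, slack=0)
Line 2: ['paper', 'wind', 'is'] (min_width=13, slack=0)
Line 3: ['orange'] (min_width=6, slack=7)
Line 4: ['support'] (min_width=7, slack=6)
Line 5: ['pepper', 'coffee'] (min_width=13, slack=0)
Line 6: ['pepper', 'early'] (min_width=12, slack=1)
Line 7: ['content'] (min_width=7, slack=6)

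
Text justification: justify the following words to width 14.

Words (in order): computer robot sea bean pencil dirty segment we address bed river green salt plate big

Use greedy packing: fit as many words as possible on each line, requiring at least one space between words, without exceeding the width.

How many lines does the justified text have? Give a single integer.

Line 1: ['computer', 'robot'] (min_width=14, slack=0)
Line 2: ['sea', 'bean'] (min_width=8, slack=6)
Line 3: ['pencil', 'dirty'] (min_width=12, slack=2)
Line 4: ['segment', 'we'] (min_width=10, slack=4)
Line 5: ['address', 'bed'] (min_width=11, slack=3)
Line 6: ['river', 'green'] (min_width=11, slack=3)
Line 7: ['salt', 'plate', 'big'] (min_width=14, slack=0)
Total lines: 7

Answer: 7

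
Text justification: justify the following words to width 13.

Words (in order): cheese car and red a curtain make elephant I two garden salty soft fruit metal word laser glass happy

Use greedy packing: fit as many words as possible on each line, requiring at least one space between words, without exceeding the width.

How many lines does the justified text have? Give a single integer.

Answer: 9

Derivation:
Line 1: ['cheese', 'car'] (min_width=10, slack=3)
Line 2: ['and', 'red', 'a'] (min_width=9, slack=4)
Line 3: ['curtain', 'make'] (min_width=12, slack=1)
Line 4: ['elephant', 'I'] (min_width=10, slack=3)
Line 5: ['two', 'garden'] (min_width=10, slack=3)
Line 6: ['salty', 'soft'] (min_width=10, slack=3)
Line 7: ['fruit', 'metal'] (min_width=11, slack=2)
Line 8: ['word', 'laser'] (min_width=10, slack=3)
Line 9: ['glass', 'happy'] (min_width=11, slack=2)
Total lines: 9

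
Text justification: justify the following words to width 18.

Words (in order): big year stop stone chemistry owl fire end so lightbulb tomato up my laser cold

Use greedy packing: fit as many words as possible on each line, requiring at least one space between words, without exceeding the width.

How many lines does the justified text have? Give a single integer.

Line 1: ['big', 'year', 'stop'] (min_width=13, slack=5)
Line 2: ['stone', 'chemistry'] (min_width=15, slack=3)
Line 3: ['owl', 'fire', 'end', 'so'] (min_width=15, slack=3)
Line 4: ['lightbulb', 'tomato'] (min_width=16, slack=2)
Line 5: ['up', 'my', 'laser', 'cold'] (min_width=16, slack=2)
Total lines: 5

Answer: 5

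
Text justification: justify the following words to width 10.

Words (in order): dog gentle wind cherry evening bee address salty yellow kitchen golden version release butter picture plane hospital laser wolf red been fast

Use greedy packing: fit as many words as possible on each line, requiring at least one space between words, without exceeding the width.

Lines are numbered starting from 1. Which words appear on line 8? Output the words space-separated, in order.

Answer: yellow

Derivation:
Line 1: ['dog', 'gentle'] (min_width=10, slack=0)
Line 2: ['wind'] (min_width=4, slack=6)
Line 3: ['cherry'] (min_width=6, slack=4)
Line 4: ['evening'] (min_width=7, slack=3)
Line 5: ['bee'] (min_width=3, slack=7)
Line 6: ['address'] (min_width=7, slack=3)
Line 7: ['salty'] (min_width=5, slack=5)
Line 8: ['yellow'] (min_width=6, slack=4)
Line 9: ['kitchen'] (min_width=7, slack=3)
Line 10: ['golden'] (min_width=6, slack=4)
Line 11: ['version'] (min_width=7, slack=3)
Line 12: ['release'] (min_width=7, slack=3)
Line 13: ['butter'] (min_width=6, slack=4)
Line 14: ['picture'] (min_width=7, slack=3)
Line 15: ['plane'] (min_width=5, slack=5)
Line 16: ['hospital'] (min_width=8, slack=2)
Line 17: ['laser', 'wolf'] (min_width=10, slack=0)
Line 18: ['red', 'been'] (min_width=8, slack=2)
Line 19: ['fast'] (min_width=4, slack=6)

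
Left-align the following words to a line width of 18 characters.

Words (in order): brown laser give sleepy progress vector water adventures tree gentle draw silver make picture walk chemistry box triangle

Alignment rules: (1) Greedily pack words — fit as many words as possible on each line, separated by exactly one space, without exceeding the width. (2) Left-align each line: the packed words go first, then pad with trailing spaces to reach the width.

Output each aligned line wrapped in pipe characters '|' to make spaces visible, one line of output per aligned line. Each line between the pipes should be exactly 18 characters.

Line 1: ['brown', 'laser', 'give'] (min_width=16, slack=2)
Line 2: ['sleepy', 'progress'] (min_width=15, slack=3)
Line 3: ['vector', 'water'] (min_width=12, slack=6)
Line 4: ['adventures', 'tree'] (min_width=15, slack=3)
Line 5: ['gentle', 'draw', 'silver'] (min_width=18, slack=0)
Line 6: ['make', 'picture', 'walk'] (min_width=17, slack=1)
Line 7: ['chemistry', 'box'] (min_width=13, slack=5)
Line 8: ['triangle'] (min_width=8, slack=10)

Answer: |brown laser give  |
|sleepy progress   |
|vector water      |
|adventures tree   |
|gentle draw silver|
|make picture walk |
|chemistry box     |
|triangle          |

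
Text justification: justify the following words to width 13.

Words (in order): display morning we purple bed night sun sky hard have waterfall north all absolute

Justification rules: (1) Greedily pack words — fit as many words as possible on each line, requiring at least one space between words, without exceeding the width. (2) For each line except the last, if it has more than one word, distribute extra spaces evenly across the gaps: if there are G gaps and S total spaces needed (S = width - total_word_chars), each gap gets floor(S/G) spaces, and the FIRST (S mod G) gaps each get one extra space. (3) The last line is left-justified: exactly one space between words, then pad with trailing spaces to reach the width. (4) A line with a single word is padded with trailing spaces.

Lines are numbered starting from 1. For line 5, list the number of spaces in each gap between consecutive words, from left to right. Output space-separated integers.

Answer: 5

Derivation:
Line 1: ['display'] (min_width=7, slack=6)
Line 2: ['morning', 'we'] (min_width=10, slack=3)
Line 3: ['purple', 'bed'] (min_width=10, slack=3)
Line 4: ['night', 'sun', 'sky'] (min_width=13, slack=0)
Line 5: ['hard', 'have'] (min_width=9, slack=4)
Line 6: ['waterfall'] (min_width=9, slack=4)
Line 7: ['north', 'all'] (min_width=9, slack=4)
Line 8: ['absolute'] (min_width=8, slack=5)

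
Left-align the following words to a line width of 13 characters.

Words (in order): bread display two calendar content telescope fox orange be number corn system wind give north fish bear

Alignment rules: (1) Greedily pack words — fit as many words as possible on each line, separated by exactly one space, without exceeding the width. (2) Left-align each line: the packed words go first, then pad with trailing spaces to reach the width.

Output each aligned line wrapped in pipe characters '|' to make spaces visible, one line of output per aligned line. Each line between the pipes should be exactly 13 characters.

Line 1: ['bread', 'display'] (min_width=13, slack=0)
Line 2: ['two', 'calendar'] (min_width=12, slack=1)
Line 3: ['content'] (min_width=7, slack=6)
Line 4: ['telescope', 'fox'] (min_width=13, slack=0)
Line 5: ['orange', 'be'] (min_width=9, slack=4)
Line 6: ['number', 'corn'] (min_width=11, slack=2)
Line 7: ['system', 'wind'] (min_width=11, slack=2)
Line 8: ['give', 'north'] (min_width=10, slack=3)
Line 9: ['fish', 'bear'] (min_width=9, slack=4)

Answer: |bread display|
|two calendar |
|content      |
|telescope fox|
|orange be    |
|number corn  |
|system wind  |
|give north   |
|fish bear    |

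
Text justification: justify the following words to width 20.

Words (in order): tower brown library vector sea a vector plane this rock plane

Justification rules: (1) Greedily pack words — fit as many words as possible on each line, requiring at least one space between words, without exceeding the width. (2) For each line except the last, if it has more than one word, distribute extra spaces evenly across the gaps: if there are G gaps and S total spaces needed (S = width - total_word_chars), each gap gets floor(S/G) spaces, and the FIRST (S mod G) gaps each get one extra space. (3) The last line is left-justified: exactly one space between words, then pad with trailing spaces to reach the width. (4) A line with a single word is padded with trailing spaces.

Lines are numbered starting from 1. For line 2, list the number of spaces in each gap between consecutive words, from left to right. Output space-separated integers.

Line 1: ['tower', 'brown', 'library'] (min_width=19, slack=1)
Line 2: ['vector', 'sea', 'a', 'vector'] (min_width=19, slack=1)
Line 3: ['plane', 'this', 'rock'] (min_width=15, slack=5)
Line 4: ['plane'] (min_width=5, slack=15)

Answer: 2 1 1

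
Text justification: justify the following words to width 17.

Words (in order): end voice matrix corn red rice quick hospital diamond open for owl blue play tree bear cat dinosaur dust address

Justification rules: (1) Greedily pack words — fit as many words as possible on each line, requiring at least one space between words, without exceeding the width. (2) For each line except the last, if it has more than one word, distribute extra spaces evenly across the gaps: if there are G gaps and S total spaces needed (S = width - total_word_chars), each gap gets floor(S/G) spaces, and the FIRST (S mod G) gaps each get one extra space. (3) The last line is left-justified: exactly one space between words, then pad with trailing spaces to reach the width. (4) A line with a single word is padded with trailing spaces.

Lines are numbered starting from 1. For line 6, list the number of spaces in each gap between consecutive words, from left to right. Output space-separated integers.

Answer: 3 3

Derivation:
Line 1: ['end', 'voice', 'matrix'] (min_width=16, slack=1)
Line 2: ['corn', 'red', 'rice'] (min_width=13, slack=4)
Line 3: ['quick', 'hospital'] (min_width=14, slack=3)
Line 4: ['diamond', 'open', 'for'] (min_width=16, slack=1)
Line 5: ['owl', 'blue', 'play'] (min_width=13, slack=4)
Line 6: ['tree', 'bear', 'cat'] (min_width=13, slack=4)
Line 7: ['dinosaur', 'dust'] (min_width=13, slack=4)
Line 8: ['address'] (min_width=7, slack=10)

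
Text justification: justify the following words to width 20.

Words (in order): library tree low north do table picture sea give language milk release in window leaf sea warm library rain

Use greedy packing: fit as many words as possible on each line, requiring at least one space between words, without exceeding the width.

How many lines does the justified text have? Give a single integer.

Answer: 7

Derivation:
Line 1: ['library', 'tree', 'low'] (min_width=16, slack=4)
Line 2: ['north', 'do', 'table'] (min_width=14, slack=6)
Line 3: ['picture', 'sea', 'give'] (min_width=16, slack=4)
Line 4: ['language', 'milk'] (min_width=13, slack=7)
Line 5: ['release', 'in', 'window'] (min_width=17, slack=3)
Line 6: ['leaf', 'sea', 'warm'] (min_width=13, slack=7)
Line 7: ['library', 'rain'] (min_width=12, slack=8)
Total lines: 7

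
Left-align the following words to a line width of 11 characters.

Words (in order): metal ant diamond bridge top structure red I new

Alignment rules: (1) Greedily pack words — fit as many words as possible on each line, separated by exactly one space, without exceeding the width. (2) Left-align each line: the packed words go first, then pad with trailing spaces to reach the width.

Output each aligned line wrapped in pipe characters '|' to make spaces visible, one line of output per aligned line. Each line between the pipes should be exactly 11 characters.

Answer: |metal ant  |
|diamond    |
|bridge top |
|structure  |
|red I new  |

Derivation:
Line 1: ['metal', 'ant'] (min_width=9, slack=2)
Line 2: ['diamond'] (min_width=7, slack=4)
Line 3: ['bridge', 'top'] (min_width=10, slack=1)
Line 4: ['structure'] (min_width=9, slack=2)
Line 5: ['red', 'I', 'new'] (min_width=9, slack=2)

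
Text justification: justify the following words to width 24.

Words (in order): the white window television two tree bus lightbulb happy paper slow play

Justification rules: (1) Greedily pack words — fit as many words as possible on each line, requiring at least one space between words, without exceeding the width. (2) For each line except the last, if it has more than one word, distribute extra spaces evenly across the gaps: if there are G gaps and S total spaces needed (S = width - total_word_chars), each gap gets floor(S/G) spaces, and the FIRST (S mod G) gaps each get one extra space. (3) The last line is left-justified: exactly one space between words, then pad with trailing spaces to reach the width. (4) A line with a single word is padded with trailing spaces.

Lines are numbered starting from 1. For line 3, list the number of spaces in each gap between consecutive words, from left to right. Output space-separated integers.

Answer: 3 2

Derivation:
Line 1: ['the', 'white', 'window'] (min_width=16, slack=8)
Line 2: ['television', 'two', 'tree', 'bus'] (min_width=23, slack=1)
Line 3: ['lightbulb', 'happy', 'paper'] (min_width=21, slack=3)
Line 4: ['slow', 'play'] (min_width=9, slack=15)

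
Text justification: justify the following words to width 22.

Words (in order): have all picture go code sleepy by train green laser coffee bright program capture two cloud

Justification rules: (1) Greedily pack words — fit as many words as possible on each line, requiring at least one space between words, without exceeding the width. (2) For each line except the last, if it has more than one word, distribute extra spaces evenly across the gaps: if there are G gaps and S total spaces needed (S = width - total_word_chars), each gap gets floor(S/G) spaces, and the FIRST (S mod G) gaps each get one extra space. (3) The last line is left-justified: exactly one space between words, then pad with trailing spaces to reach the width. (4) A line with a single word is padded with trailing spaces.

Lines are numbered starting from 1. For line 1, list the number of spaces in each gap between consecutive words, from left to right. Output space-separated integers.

Line 1: ['have', 'all', 'picture', 'go'] (min_width=19, slack=3)
Line 2: ['code', 'sleepy', 'by', 'train'] (min_width=20, slack=2)
Line 3: ['green', 'laser', 'coffee'] (min_width=18, slack=4)
Line 4: ['bright', 'program', 'capture'] (min_width=22, slack=0)
Line 5: ['two', 'cloud'] (min_width=9, slack=13)

Answer: 2 2 2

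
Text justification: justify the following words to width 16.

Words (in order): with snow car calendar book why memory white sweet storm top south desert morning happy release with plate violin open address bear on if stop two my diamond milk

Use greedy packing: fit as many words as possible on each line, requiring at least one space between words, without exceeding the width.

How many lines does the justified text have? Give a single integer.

Line 1: ['with', 'snow', 'car'] (min_width=13, slack=3)
Line 2: ['calendar', 'book'] (min_width=13, slack=3)
Line 3: ['why', 'memory', 'white'] (min_width=16, slack=0)
Line 4: ['sweet', 'storm', 'top'] (min_width=15, slack=1)
Line 5: ['south', 'desert'] (min_width=12, slack=4)
Line 6: ['morning', 'happy'] (min_width=13, slack=3)
Line 7: ['release', 'with'] (min_width=12, slack=4)
Line 8: ['plate', 'violin'] (min_width=12, slack=4)
Line 9: ['open', 'address'] (min_width=12, slack=4)
Line 10: ['bear', 'on', 'if', 'stop'] (min_width=15, slack=1)
Line 11: ['two', 'my', 'diamond'] (min_width=14, slack=2)
Line 12: ['milk'] (min_width=4, slack=12)
Total lines: 12

Answer: 12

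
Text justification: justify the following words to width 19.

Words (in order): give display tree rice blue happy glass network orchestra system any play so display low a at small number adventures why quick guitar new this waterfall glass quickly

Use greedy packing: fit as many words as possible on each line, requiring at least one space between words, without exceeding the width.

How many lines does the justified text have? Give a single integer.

Line 1: ['give', 'display', 'tree'] (min_width=17, slack=2)
Line 2: ['rice', 'blue', 'happy'] (min_width=15, slack=4)
Line 3: ['glass', 'network'] (min_width=13, slack=6)
Line 4: ['orchestra', 'system'] (min_width=16, slack=3)
Line 5: ['any', 'play', 'so', 'display'] (min_width=19, slack=0)
Line 6: ['low', 'a', 'at', 'small'] (min_width=14, slack=5)
Line 7: ['number', 'adventures'] (min_width=17, slack=2)
Line 8: ['why', 'quick', 'guitar'] (min_width=16, slack=3)
Line 9: ['new', 'this', 'waterfall'] (min_width=18, slack=1)
Line 10: ['glass', 'quickly'] (min_width=13, slack=6)
Total lines: 10

Answer: 10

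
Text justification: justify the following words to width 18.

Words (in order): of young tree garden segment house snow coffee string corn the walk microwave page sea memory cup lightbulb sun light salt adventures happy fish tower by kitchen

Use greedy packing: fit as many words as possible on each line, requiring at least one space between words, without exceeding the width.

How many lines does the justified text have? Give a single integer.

Line 1: ['of', 'young', 'tree'] (min_width=13, slack=5)
Line 2: ['garden', 'segment'] (min_width=14, slack=4)
Line 3: ['house', 'snow', 'coffee'] (min_width=17, slack=1)
Line 4: ['string', 'corn', 'the'] (min_width=15, slack=3)
Line 5: ['walk', 'microwave'] (min_width=14, slack=4)
Line 6: ['page', 'sea', 'memory'] (min_width=15, slack=3)
Line 7: ['cup', 'lightbulb', 'sun'] (min_width=17, slack=1)
Line 8: ['light', 'salt'] (min_width=10, slack=8)
Line 9: ['adventures', 'happy'] (min_width=16, slack=2)
Line 10: ['fish', 'tower', 'by'] (min_width=13, slack=5)
Line 11: ['kitchen'] (min_width=7, slack=11)
Total lines: 11

Answer: 11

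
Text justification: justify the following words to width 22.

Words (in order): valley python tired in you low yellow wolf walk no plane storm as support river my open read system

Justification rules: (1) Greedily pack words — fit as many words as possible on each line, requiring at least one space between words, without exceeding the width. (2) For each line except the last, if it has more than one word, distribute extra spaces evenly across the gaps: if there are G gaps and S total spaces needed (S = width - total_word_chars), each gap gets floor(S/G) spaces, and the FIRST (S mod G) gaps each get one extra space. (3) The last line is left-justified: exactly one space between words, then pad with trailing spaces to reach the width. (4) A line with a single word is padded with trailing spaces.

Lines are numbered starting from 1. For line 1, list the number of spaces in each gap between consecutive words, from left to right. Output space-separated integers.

Line 1: ['valley', 'python', 'tired', 'in'] (min_width=22, slack=0)
Line 2: ['you', 'low', 'yellow', 'wolf'] (min_width=19, slack=3)
Line 3: ['walk', 'no', 'plane', 'storm', 'as'] (min_width=22, slack=0)
Line 4: ['support', 'river', 'my', 'open'] (min_width=21, slack=1)
Line 5: ['read', 'system'] (min_width=11, slack=11)

Answer: 1 1 1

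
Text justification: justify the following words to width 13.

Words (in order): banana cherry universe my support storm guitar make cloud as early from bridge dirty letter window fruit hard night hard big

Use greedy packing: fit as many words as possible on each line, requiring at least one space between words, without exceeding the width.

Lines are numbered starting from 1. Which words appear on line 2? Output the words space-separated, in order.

Answer: universe my

Derivation:
Line 1: ['banana', 'cherry'] (min_width=13, slack=0)
Line 2: ['universe', 'my'] (min_width=11, slack=2)
Line 3: ['support', 'storm'] (min_width=13, slack=0)
Line 4: ['guitar', 'make'] (min_width=11, slack=2)
Line 5: ['cloud', 'as'] (min_width=8, slack=5)
Line 6: ['early', 'from'] (min_width=10, slack=3)
Line 7: ['bridge', 'dirty'] (min_width=12, slack=1)
Line 8: ['letter', 'window'] (min_width=13, slack=0)
Line 9: ['fruit', 'hard'] (min_width=10, slack=3)
Line 10: ['night', 'hard'] (min_width=10, slack=3)
Line 11: ['big'] (min_width=3, slack=10)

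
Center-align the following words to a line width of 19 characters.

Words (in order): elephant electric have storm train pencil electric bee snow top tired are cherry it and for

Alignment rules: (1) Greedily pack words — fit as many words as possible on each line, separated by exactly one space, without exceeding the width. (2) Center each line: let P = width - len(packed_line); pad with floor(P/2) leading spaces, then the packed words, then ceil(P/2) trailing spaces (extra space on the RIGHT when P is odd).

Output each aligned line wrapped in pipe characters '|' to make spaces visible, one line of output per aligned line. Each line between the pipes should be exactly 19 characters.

Line 1: ['elephant', 'electric'] (min_width=17, slack=2)
Line 2: ['have', 'storm', 'train'] (min_width=16, slack=3)
Line 3: ['pencil', 'electric', 'bee'] (min_width=19, slack=0)
Line 4: ['snow', 'top', 'tired', 'are'] (min_width=18, slack=1)
Line 5: ['cherry', 'it', 'and', 'for'] (min_width=17, slack=2)

Answer: | elephant electric |
| have storm train  |
|pencil electric bee|
|snow top tired are |
| cherry it and for |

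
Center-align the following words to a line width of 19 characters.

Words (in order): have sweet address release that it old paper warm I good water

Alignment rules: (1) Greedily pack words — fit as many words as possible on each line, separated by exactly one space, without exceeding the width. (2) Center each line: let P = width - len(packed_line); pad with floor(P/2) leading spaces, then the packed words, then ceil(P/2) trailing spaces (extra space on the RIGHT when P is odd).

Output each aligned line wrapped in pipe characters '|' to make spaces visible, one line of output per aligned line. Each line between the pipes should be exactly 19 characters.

Answer: |have sweet address |
|release that it old|
| paper warm I good |
|       water       |

Derivation:
Line 1: ['have', 'sweet', 'address'] (min_width=18, slack=1)
Line 2: ['release', 'that', 'it', 'old'] (min_width=19, slack=0)
Line 3: ['paper', 'warm', 'I', 'good'] (min_width=17, slack=2)
Line 4: ['water'] (min_width=5, slack=14)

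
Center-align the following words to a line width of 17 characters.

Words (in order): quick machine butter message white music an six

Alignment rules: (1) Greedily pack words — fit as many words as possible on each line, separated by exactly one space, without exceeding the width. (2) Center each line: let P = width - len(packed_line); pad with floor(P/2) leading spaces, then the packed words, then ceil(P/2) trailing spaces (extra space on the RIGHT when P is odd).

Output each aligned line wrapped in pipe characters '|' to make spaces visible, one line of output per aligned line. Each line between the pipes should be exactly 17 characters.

Answer: |  quick machine  |
| butter message  |
| white music an  |
|       six       |

Derivation:
Line 1: ['quick', 'machine'] (min_width=13, slack=4)
Line 2: ['butter', 'message'] (min_width=14, slack=3)
Line 3: ['white', 'music', 'an'] (min_width=14, slack=3)
Line 4: ['six'] (min_width=3, slack=14)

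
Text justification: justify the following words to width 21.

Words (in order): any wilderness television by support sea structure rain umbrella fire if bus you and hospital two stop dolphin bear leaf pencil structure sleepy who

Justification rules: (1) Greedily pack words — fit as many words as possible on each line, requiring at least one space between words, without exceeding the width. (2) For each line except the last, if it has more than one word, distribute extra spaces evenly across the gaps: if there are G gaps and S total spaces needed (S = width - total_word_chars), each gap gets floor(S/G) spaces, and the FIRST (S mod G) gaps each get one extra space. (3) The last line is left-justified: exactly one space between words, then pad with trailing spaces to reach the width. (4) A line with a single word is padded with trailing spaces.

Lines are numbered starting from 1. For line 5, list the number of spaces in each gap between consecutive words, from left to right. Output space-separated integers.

Answer: 2 1 1

Derivation:
Line 1: ['any', 'wilderness'] (min_width=14, slack=7)
Line 2: ['television', 'by', 'support'] (min_width=21, slack=0)
Line 3: ['sea', 'structure', 'rain'] (min_width=18, slack=3)
Line 4: ['umbrella', 'fire', 'if', 'bus'] (min_width=20, slack=1)
Line 5: ['you', 'and', 'hospital', 'two'] (min_width=20, slack=1)
Line 6: ['stop', 'dolphin', 'bear'] (min_width=17, slack=4)
Line 7: ['leaf', 'pencil', 'structure'] (min_width=21, slack=0)
Line 8: ['sleepy', 'who'] (min_width=10, slack=11)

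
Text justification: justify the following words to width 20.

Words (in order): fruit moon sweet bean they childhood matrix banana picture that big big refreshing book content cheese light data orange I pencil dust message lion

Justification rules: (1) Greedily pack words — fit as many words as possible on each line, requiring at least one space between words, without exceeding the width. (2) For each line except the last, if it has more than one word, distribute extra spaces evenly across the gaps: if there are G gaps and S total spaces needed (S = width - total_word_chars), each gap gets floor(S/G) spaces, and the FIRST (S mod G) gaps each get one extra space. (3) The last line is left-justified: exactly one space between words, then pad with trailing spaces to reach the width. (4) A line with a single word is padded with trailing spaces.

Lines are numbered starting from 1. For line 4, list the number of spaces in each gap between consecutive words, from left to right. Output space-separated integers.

Line 1: ['fruit', 'moon', 'sweet'] (min_width=16, slack=4)
Line 2: ['bean', 'they', 'childhood'] (min_width=19, slack=1)
Line 3: ['matrix', 'banana'] (min_width=13, slack=7)
Line 4: ['picture', 'that', 'big', 'big'] (min_width=20, slack=0)
Line 5: ['refreshing', 'book'] (min_width=15, slack=5)
Line 6: ['content', 'cheese', 'light'] (min_width=20, slack=0)
Line 7: ['data', 'orange', 'I', 'pencil'] (min_width=20, slack=0)
Line 8: ['dust', 'message', 'lion'] (min_width=17, slack=3)

Answer: 1 1 1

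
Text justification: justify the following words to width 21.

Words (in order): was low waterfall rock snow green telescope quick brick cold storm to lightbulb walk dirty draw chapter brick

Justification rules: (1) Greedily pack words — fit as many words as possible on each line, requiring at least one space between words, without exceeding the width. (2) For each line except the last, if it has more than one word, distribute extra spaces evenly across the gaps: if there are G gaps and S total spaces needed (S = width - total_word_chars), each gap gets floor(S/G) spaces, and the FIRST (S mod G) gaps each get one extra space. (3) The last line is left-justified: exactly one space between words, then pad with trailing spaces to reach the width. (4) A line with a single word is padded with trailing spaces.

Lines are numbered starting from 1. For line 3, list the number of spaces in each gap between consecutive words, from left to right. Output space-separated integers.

Line 1: ['was', 'low', 'waterfall'] (min_width=17, slack=4)
Line 2: ['rock', 'snow', 'green'] (min_width=15, slack=6)
Line 3: ['telescope', 'quick', 'brick'] (min_width=21, slack=0)
Line 4: ['cold', 'storm', 'to'] (min_width=13, slack=8)
Line 5: ['lightbulb', 'walk', 'dirty'] (min_width=20, slack=1)
Line 6: ['draw', 'chapter', 'brick'] (min_width=18, slack=3)

Answer: 1 1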